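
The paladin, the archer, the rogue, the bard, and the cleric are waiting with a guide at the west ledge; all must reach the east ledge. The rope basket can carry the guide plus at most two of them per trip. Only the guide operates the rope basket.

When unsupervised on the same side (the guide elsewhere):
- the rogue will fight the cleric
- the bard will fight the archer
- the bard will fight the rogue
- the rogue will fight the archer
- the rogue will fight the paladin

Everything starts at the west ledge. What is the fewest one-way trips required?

Counting alone: the guide can take at most 2 across per trip to the east ledge, so moving all 5 needs at least 3 loaded trips out, with a return between consecutive ones — at least 5 crossings.
The safety rule pushes this higher. Following every safe sequence of crossings, the most of the 5 that can be at the east ledge as the rope basket arrives there on crossing 5 is 4 — never all 5.
So no plan with fewer than 7 crossings exists, and this one achieves 7:
1. Guide goes to the east ledge with the archer and the rogue.  [the west ledge: the bard, the cleric, the paladin | the east ledge: the archer, the rogue]
2. Guide goes back to the west ledge with the archer.  [the west ledge: the archer, the bard, the cleric, the paladin | the east ledge: the rogue]
3. Guide goes to the east ledge with the archer and the paladin.  [the west ledge: the bard, the cleric | the east ledge: the archer, the paladin, the rogue]
4. Guide goes back to the west ledge with the rogue.  [the west ledge: the bard, the cleric, the rogue | the east ledge: the archer, the paladin]
5. Guide goes to the east ledge with the cleric and the rogue.  [the west ledge: the bard | the east ledge: the archer, the cleric, the paladin, the rogue]
6. Guide goes back to the west ledge with the rogue.  [the west ledge: the bard, the rogue | the east ledge: the archer, the cleric, the paladin]
7. Guide goes to the east ledge with the bard and the rogue.  [the west ledge: — | the east ledge: the archer, the bard, the cleric, the paladin, the rogue]

7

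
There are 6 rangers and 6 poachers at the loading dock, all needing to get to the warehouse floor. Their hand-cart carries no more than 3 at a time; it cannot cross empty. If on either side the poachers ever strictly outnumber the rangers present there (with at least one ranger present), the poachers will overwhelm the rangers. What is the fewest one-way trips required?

impossible

Following every safe sequence of crossings from the start, the most of the 12 that can be at the warehouse floor as the hand-cart arrives there on crossings 1, 3, 5 is 3, 5, 6 respectively; the best ever achieved is 6 of 12.
From crossing 7 on, no configuration arises that was not already reachable earlier: only 17 distinct safe configurations (who is on which side, and where the hand-cart is) can ever be reached, none of them has everyone across, and every continuation just revisits them. They are: 0 rangers + 0 poachers across (hand-cart back at the start); 0 rangers + 1 poacher across (hand-cart there); 0 rangers + 1 poacher across (hand-cart back at the start); 0 rangers + 2 poachers across (hand-cart there); 0 rangers + 2 poachers across (hand-cart back at the start); 0 rangers + 3 poachers across (hand-cart there); 0 rangers + 3 poachers across (hand-cart back at the start); 0 rangers + 4 poachers across (hand-cart there); 0 rangers + 4 poachers across (hand-cart back at the start); 0 rangers + 5 poachers across (hand-cart there); 0 rangers + 5 poachers across (hand-cart back at the start); 0 rangers + 6 poachers across (hand-cart there); 1 ranger + 1 poacher across (hand-cart there); 1 ranger + 1 poacher across (hand-cart back at the start); 2 rangers + 2 poachers across (hand-cart there); 2 rangers + 2 poachers across (hand-cart back at the start); 3 rangers + 3 poachers across (hand-cart there). So no valid plan exists.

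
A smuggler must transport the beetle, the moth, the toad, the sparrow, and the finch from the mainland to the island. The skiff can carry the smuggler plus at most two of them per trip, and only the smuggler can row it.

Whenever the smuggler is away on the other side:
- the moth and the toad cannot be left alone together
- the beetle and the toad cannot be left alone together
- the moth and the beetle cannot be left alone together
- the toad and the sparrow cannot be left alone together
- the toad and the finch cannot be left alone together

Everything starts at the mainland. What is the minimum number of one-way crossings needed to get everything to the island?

7

Counting alone: the smuggler can take at most 2 across per trip to the island, so moving all 5 needs at least 3 loaded trips out, with a return between consecutive ones — at least 5 crossings.
The safety rule pushes this higher. Following every safe sequence of crossings, the most of the 5 that can be at the island as the skiff arrives there on crossing 5 is 4 — never all 5.
So no plan with fewer than 7 crossings exists, and this one achieves 7:
1. Smuggler goes to the island with the beetle and the toad.  [the mainland: the finch, the moth, the sparrow | the island: the beetle, the toad]
2. Smuggler goes back to the mainland with the beetle.  [the mainland: the beetle, the finch, the moth, the sparrow | the island: the toad]
3. Smuggler goes to the island with the beetle and the sparrow.  [the mainland: the finch, the moth | the island: the beetle, the sparrow, the toad]
4. Smuggler goes back to the mainland with the toad.  [the mainland: the finch, the moth, the toad | the island: the beetle, the sparrow]
5. Smuggler goes to the island with the finch and the moth.  [the mainland: the toad | the island: the beetle, the finch, the moth, the sparrow]
6. Smuggler goes back to the mainland with the beetle.  [the mainland: the beetle, the toad | the island: the finch, the moth, the sparrow]
7. Smuggler goes to the island with the beetle and the toad.  [the mainland: — | the island: the beetle, the finch, the moth, the sparrow, the toad]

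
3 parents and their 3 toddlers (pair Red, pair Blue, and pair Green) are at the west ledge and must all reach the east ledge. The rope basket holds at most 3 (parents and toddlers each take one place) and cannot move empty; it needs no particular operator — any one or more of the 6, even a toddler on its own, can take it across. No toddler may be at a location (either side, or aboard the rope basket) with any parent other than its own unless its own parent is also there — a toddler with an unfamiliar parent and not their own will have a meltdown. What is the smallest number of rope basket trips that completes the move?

5

Counting alone: each trip to the east ledge takes at most 3 across and each return brings at least 1 back, so after t trips out (and t−1 returns) at most 3t − (t−1) of the 6 are across; that first reaches 6 at t = 3, so at least 5 crossings are needed.
The plan below uses exactly 5 crossings, so it is optimal:
1. parent Red and toddler Red cross → the east ledge.
2. parent Red crosses ← the west ledge.
3. parent Blue, parent Green, and parent Red cross → the east ledge.
4. toddler Red crosses ← the west ledge.
5. toddler Blue, toddler Green, and toddler Red cross → the east ledge.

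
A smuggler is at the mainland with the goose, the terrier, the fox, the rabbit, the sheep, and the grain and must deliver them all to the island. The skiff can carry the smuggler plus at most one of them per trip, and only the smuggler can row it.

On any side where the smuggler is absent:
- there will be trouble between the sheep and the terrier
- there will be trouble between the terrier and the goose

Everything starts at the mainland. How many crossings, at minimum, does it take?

Counting alone: the smuggler can take at most 1 across per trip to the island, so moving all 6 needs at least 6 loaded trips out, with a return between consecutive ones — at least 11 crossings.
The safety rule pushes this higher. Following every safe sequence of crossings, the most of the 6 that can be at the island as the skiff arrives there on crossing 11 is 5 — never all 6.
So no plan with fewer than 13 crossings exists, and this one achieves 13:
1. Smuggler goes to the island with the terrier.
2. Smuggler goes back to the mainland alone.
3. Smuggler goes to the island with the goose.
4. Smuggler goes back to the mainland with the terrier.
5. Smuggler goes to the island with the sheep.
6. Smuggler goes back to the mainland alone.
7. Smuggler goes to the island with the fox.
8. Smuggler goes back to the mainland alone.
9. Smuggler goes to the island with the rabbit.
10. Smuggler goes back to the mainland alone.
11. Smuggler goes to the island with the grain.
12. Smuggler goes back to the mainland alone.
13. Smuggler goes to the island with the terrier.

13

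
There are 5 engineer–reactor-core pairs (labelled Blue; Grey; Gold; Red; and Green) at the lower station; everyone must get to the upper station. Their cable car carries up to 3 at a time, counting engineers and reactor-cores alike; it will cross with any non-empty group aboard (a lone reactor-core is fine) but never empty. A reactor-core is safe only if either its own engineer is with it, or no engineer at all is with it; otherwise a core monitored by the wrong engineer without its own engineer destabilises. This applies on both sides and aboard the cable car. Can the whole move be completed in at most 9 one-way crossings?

Counting alone: each trip to the upper station takes at most 3 across and each return brings at least 1 back, so after t trips out (and t−1 returns) at most 3t − (t−1) of the 10 are across; that first reaches 10 at t = 5, so at least 9 crossings are needed.
The safety rule pushes this higher. Following every safe sequence of crossings, the most of the 10 that can be at the upper station as the cable car arrives there on crossing 9 is 9 — never all 10.
So the move cannot be finished within 9 crossings. (The shortest complete plan takes 11:)
1. engineer Blue and reactor-core Blue cross → the upper station.
2. engineer Blue crosses ← the lower station.
3. reactor-core Gold, reactor-core Grey, and reactor-core Red cross → the upper station.
4. reactor-core Blue crosses ← the lower station.
5. engineer Gold, engineer Grey, and engineer Red cross → the upper station.
6. engineer Grey and reactor-core Grey cross ← the lower station.
7. engineer Blue, engineer Green, and engineer Grey cross → the upper station.
8. reactor-core Gold crosses ← the lower station.
9. reactor-core Blue and reactor-core Grey cross → the upper station.
10. reactor-core Blue crosses ← the lower station.
11. reactor-core Blue, reactor-core Gold, and reactor-core Green cross → the upper station.

No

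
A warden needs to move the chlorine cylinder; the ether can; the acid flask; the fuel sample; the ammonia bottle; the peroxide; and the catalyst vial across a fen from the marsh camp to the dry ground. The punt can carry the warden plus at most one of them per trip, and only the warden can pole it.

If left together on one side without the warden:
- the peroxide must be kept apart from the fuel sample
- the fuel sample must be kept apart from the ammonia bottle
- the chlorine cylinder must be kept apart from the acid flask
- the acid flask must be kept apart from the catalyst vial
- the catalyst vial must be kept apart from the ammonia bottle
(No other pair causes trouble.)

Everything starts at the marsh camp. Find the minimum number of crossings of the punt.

impossible

Whatever the first load, the items left behind include a forbidden pair without the warden. No opening move is safe, so no plan exists.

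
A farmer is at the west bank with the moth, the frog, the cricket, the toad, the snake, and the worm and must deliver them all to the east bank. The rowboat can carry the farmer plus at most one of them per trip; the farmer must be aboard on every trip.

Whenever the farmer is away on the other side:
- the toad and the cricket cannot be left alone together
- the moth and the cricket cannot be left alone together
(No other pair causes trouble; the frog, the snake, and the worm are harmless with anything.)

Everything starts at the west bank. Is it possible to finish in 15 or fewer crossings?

Yes — this plan uses 13 crossings (≤ 15):
1. Farmer goes to the east bank with the cricket.
2. Farmer goes back to the west bank alone.
3. Farmer goes to the east bank with the moth.
4. Farmer goes back to the west bank with the cricket.
5. Farmer goes to the east bank with the toad.
6. Farmer goes back to the west bank alone.
7. Farmer goes to the east bank with the frog.
8. Farmer goes back to the west bank alone.
9. Farmer goes to the east bank with the snake.
10. Farmer goes back to the west bank alone.
11. Farmer goes to the east bank with the worm.
12. Farmer goes back to the west bank alone.
13. Farmer goes to the east bank with the cricket.

Yes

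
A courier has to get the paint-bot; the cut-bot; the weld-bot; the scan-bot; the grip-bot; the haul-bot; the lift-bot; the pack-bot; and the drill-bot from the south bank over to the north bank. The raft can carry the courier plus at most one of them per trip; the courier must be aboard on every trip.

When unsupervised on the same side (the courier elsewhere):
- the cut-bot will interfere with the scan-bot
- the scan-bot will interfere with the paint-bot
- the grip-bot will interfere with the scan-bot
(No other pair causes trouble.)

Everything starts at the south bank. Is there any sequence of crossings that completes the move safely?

No

Following every safe sequence of crossings from the start, the most of the 9 that can be at the north bank as the raft arrives there on crossings 1, 3, 5, 7, 9, 11, 13 is 1, 2, 3, 4, 5, 6, 7 respectively; the best ever achieved is 7 of 9.
From crossing 15 on, no configuration arises that was not already reachable earlier: only 288 distinct safe configurations (who is on which side, and where the raft is) can ever be reached, none of them has everyone across, and every continuation just revisits them. So no valid plan exists.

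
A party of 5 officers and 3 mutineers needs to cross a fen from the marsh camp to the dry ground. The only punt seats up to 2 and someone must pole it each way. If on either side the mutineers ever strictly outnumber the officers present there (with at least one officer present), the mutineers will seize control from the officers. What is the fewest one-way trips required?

13

Counting alone: each trip to the dry ground takes at most 2 across and each return brings at least 1 back, so after t trips out (and t−1 returns) at most 2t − (t−1) of the 8 are across; that first reaches 8 at t = 7, so at least 13 crossings are needed.
The plan below uses exactly 13 crossings, so it is optimal:
1. 2 mutineers → the dry ground.  (the marsh camp: 5O 1M; the dry ground: 0O 2M)
2. 1 mutineer ← the marsh camp.  (the marsh camp: 5O 2M; the dry ground: 0O 1M)
3. 2 mutineers → the dry ground.  (the marsh camp: 5O 0M; the dry ground: 0O 3M)
4. 1 mutineer ← the marsh camp.  (the marsh camp: 5O 1M; the dry ground: 0O 2M)
5. 2 officers → the dry ground.  (the marsh camp: 3O 1M; the dry ground: 2O 2M)
6. 1 mutineer ← the marsh camp.  (the marsh camp: 3O 2M; the dry ground: 2O 1M)
7. 1 officer and 1 mutineer → the dry ground.  (the marsh camp: 2O 1M; the dry ground: 3O 2M)
8. 1 mutineer ← the marsh camp.  (the marsh camp: 2O 2M; the dry ground: 3O 1M)
9. 2 mutineers → the dry ground.  (the marsh camp: 2O 0M; the dry ground: 3O 3M)
10. 1 mutineer ← the marsh camp.  (the marsh camp: 2O 1M; the dry ground: 3O 2M)
11. 1 officer and 1 mutineer → the dry ground.  (the marsh camp: 1O 0M; the dry ground: 4O 3M)
12. 1 mutineer ← the marsh camp.  (the marsh camp: 1O 1M; the dry ground: 4O 2M)
13. 1 officer and 1 mutineer → the dry ground.  (the marsh camp: 0O 0M; the dry ground: 5O 3M)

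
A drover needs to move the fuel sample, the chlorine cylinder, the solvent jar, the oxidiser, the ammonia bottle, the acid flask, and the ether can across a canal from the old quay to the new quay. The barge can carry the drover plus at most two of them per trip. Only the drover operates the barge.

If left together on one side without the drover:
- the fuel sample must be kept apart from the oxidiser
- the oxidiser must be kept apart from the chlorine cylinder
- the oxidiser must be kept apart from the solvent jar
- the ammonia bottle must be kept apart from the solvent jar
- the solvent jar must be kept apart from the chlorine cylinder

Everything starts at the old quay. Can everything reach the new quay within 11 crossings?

Yes — this plan uses 11 crossings (≤ 11):
1. Drover goes to the new quay with the oxidiser and the solvent jar.  [the old quay: the acid flask, the ammonia bottle, the chlorine cylinder, the ether can, the fuel sample | the new quay: the oxidiser, the solvent jar]
2. Drover goes back to the old quay with the solvent jar.  [the old quay: the acid flask, the ammonia bottle, the chlorine cylinder, the ether can, the fuel sample, the solvent jar | the new quay: the oxidiser]
3. Drover goes to the new quay with the fuel sample and the solvent jar.  [the old quay: the acid flask, the ammonia bottle, the chlorine cylinder, the ether can | the new quay: the fuel sample, the oxidiser, the solvent jar]
4. Drover goes back to the old quay with the oxidiser.  [the old quay: the acid flask, the ammonia bottle, the chlorine cylinder, the ether can, the oxidiser | the new quay: the fuel sample, the solvent jar]
5. Drover goes to the new quay with the ammonia bottle and the chlorine cylinder.  [the old quay: the acid flask, the ether can, the oxidiser | the new quay: the ammonia bottle, the chlorine cylinder, the fuel sample, the solvent jar]
6. Drover goes back to the old quay with the solvent jar.  [the old quay: the acid flask, the ether can, the oxidiser, the solvent jar | the new quay: the ammonia bottle, the chlorine cylinder, the fuel sample]
7. Drover goes to the new quay with the acid flask and the solvent jar.  [the old quay: the ether can, the oxidiser | the new quay: the acid flask, the ammonia bottle, the chlorine cylinder, the fuel sample, the solvent jar]
8. Drover goes back to the old quay with the solvent jar.  [the old quay: the ether can, the oxidiser, the solvent jar | the new quay: the acid flask, the ammonia bottle, the chlorine cylinder, the fuel sample]
9. Drover goes to the new quay with the ether can and the solvent jar.  [the old quay: the oxidiser | the new quay: the acid flask, the ammonia bottle, the chlorine cylinder, the ether can, the fuel sample, the solvent jar]
10. Drover goes back to the old quay with the solvent jar.  [the old quay: the oxidiser, the solvent jar | the new quay: the acid flask, the ammonia bottle, the chlorine cylinder, the ether can, the fuel sample]
11. Drover goes to the new quay with the oxidiser and the solvent jar.  [the old quay: — | the new quay: the acid flask, the ammonia bottle, the chlorine cylinder, the ether can, the fuel sample, the oxidiser, the solvent jar]

Yes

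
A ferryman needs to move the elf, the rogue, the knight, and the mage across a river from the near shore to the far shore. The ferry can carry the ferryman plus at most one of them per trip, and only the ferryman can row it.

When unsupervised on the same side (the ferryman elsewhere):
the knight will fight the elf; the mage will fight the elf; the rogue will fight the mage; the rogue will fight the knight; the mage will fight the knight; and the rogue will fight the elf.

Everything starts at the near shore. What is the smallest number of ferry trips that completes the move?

impossible

Whatever the first load, the items left behind include a forbidden pair without the ferryman. No opening move is safe, so no plan exists.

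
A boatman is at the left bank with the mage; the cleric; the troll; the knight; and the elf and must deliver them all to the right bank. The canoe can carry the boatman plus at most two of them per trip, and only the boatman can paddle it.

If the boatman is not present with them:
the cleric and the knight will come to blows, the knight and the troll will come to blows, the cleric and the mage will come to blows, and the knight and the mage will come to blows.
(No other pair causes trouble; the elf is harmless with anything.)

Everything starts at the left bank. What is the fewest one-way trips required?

Counting alone: the boatman can take at most 2 across per trip to the right bank, so moving all 5 needs at least 3 loaded trips out, with a return between consecutive ones — at least 5 crossings.
The safety rule pushes this higher. Following every safe sequence of crossings, the most of the 5 that can be at the right bank as the canoe arrives there on crossing 5 is 4 — never all 5.
So no plan with fewer than 7 crossings exists, and this one achieves 7:
1. Boatman goes to the right bank with the knight and the mage.  [the left bank: the cleric, the elf, the troll | the right bank: the knight, the mage]
2. Boatman goes back to the left bank with the mage.  [the left bank: the cleric, the elf, the mage, the troll | the right bank: the knight]
3. Boatman goes to the right bank with the mage and the troll.  [the left bank: the cleric, the elf | the right bank: the knight, the mage, the troll]
4. Boatman goes back to the left bank with the knight.  [the left bank: the cleric, the elf, the knight | the right bank: the mage, the troll]
5. Boatman goes to the right bank with the cleric and the elf.  [the left bank: the knight | the right bank: the cleric, the elf, the mage, the troll]
6. Boatman goes back to the left bank with the mage.  [the left bank: the knight, the mage | the right bank: the cleric, the elf, the troll]
7. Boatman goes to the right bank with the knight and the mage.  [the left bank: — | the right bank: the cleric, the elf, the knight, the mage, the troll]

7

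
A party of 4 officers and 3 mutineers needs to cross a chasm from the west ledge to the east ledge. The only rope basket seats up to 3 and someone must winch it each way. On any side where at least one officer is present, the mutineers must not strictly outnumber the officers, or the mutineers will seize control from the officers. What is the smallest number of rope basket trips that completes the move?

Counting alone: each trip to the east ledge takes at most 3 across and each return brings at least 1 back, so after t trips out (and t−1 returns) at most 3t − (t−1) of the 7 are across; that first reaches 7 at t = 3, so at least 5 crossings are needed.
The plan below uses exactly 5 crossings, so it is optimal:
1. 3 mutineers → the east ledge.  (the west ledge: 4O 0M; the east ledge: 0O 3M)
2. 1 mutineer ← the west ledge.  (the west ledge: 4O 1M; the east ledge: 0O 2M)
3. 3 officers → the east ledge.  (the west ledge: 1O 1M; the east ledge: 3O 2M)
4. 1 officer ← the west ledge.  (the west ledge: 2O 1M; the east ledge: 2O 2M)
5. 2 officers and 1 mutineer → the east ledge.  (the west ledge: 0O 0M; the east ledge: 4O 3M)

5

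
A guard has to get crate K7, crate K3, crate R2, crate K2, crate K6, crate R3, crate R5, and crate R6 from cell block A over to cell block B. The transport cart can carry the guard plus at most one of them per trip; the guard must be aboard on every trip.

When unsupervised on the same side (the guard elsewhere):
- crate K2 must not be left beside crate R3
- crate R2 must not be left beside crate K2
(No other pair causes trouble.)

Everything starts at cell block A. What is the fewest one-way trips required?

Counting alone: the guard can take at most 1 across per trip to cell block B, so moving all 8 needs at least 8 loaded trips out, with a return between consecutive ones — at least 15 crossings.
The safety rule pushes this higher. Following every safe sequence of crossings, the most of the 8 that can be at cell block B as the transport cart arrives there on crossing 15 is 7 — never all 8.
So no plan with fewer than 17 crossings exists, and this one achieves 17:
1. Guard goes to cell block B with crate K2.  [cell block A: crate K3, crate K6, crate K7, crate R2, crate R3, crate R5, crate R6 | cell block B: crate K2]
2. Guard goes back to cell block A alone.  [cell block A: crate K3, crate K6, crate K7, crate R2, crate R3, crate R5, crate R6 | cell block B: crate K2]
3. Guard goes to cell block B with crate K7.  [cell block A: crate K3, crate K6, crate R2, crate R3, crate R5, crate R6 | cell block B: crate K2, crate K7]
4. Guard goes back to cell block A alone.  [cell block A: crate K3, crate K6, crate R2, crate R3, crate R5, crate R6 | cell block B: crate K2, crate K7]
5. Guard goes to cell block B with crate K3.  [cell block A: crate K6, crate R2, crate R3, crate R5, crate R6 | cell block B: crate K2, crate K3, crate K7]
6. Guard goes back to cell block A alone.  [cell block A: crate K6, crate R2, crate R3, crate R5, crate R6 | cell block B: crate K2, crate K3, crate K7]
7. Guard goes to cell block B with crate R2.  [cell block A: crate K6, crate R3, crate R5, crate R6 | cell block B: crate K2, crate K3, crate K7, crate R2]
8. Guard goes back to cell block A with crate K2.  [cell block A: crate K2, crate K6, crate R3, crate R5, crate R6 | cell block B: crate K3, crate K7, crate R2]
9. Guard goes to cell block B with crate R3.  [cell block A: crate K2, crate K6, crate R5, crate R6 | cell block B: crate K3, crate K7, crate R2, crate R3]
10. Guard goes back to cell block A alone.  [cell block A: crate K2, crate K6, crate R5, crate R6 | cell block B: crate K3, crate K7, crate R2, crate R3]
11. Guard goes to cell block B with crate K6.  [cell block A: crate K2, crate R5, crate R6 | cell block B: crate K3, crate K6, crate K7, crate R2, crate R3]
12. Guard goes back to cell block A alone.  [cell block A: crate K2, crate R5, crate R6 | cell block B: crate K3, crate K6, crate K7, crate R2, crate R3]
13. Guard goes to cell block B with crate R5.  [cell block A: crate K2, crate R6 | cell block B: crate K3, crate K6, crate K7, crate R2, crate R3, crate R5]
14. Guard goes back to cell block A alone.  [cell block A: crate K2, crate R6 | cell block B: crate K3, crate K6, crate K7, crate R2, crate R3, crate R5]
15. Guard goes to cell block B with crate R6.  [cell block A: crate K2 | cell block B: crate K3, crate K6, crate K7, crate R2, crate R3, crate R5, crate R6]
16. Guard goes back to cell block A alone.  [cell block A: crate K2 | cell block B: crate K3, crate K6, crate K7, crate R2, crate R3, crate R5, crate R6]
17. Guard goes to cell block B with crate K2.  [cell block A: — | cell block B: crate K2, crate K3, crate K6, crate K7, crate R2, crate R3, crate R5, crate R6]

17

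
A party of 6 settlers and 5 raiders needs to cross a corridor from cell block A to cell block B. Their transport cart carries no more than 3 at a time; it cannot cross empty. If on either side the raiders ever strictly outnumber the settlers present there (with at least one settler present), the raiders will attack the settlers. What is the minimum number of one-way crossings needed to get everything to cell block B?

Counting alone: each trip to cell block B takes at most 3 across and each return brings at least 1 back, so after t trips out (and t−1 returns) at most 3t − (t−1) of the 11 are across; that first reaches 11 at t = 5, so at least 9 crossings are needed.
The plan below uses exactly 9 crossings, so it is optimal:
1. 3 raiders → cell block B.  (cell block A: 6S 2R; cell block B: 0S 3R)
2. 1 raider ← cell block A.  (cell block A: 6S 3R; cell block B: 0S 2R)
3. 3 settlers → cell block B.  (cell block A: 3S 3R; cell block B: 3S 2R)
4. 1 settler ← cell block A.  (cell block A: 4S 3R; cell block B: 2S 2R)
5. 2 settlers and 1 raider → cell block B.  (cell block A: 2S 2R; cell block B: 4S 3R)
6. 1 settler ← cell block A.  (cell block A: 3S 2R; cell block B: 3S 3R)
7. 2 settlers and 1 raider → cell block B.  (cell block A: 1S 1R; cell block B: 5S 4R)
8. 1 settler ← cell block A.  (cell block A: 2S 1R; cell block B: 4S 4R)
9. 2 settlers and 1 raider → cell block B.  (cell block A: 0S 0R; cell block B: 6S 5R)

9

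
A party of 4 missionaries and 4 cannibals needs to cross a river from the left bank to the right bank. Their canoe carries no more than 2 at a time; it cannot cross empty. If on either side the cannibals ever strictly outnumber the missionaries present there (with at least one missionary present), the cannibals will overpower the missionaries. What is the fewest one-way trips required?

Following every safe sequence of crossings from the start, the most of the 8 that can be at the right bank as the canoe arrives there on crossings 1, 3, 5 is 2, 3, 4 respectively; the best ever achieved is 4 of 8.
From crossing 7 on, no configuration arises that was not already reachable earlier: only 11 distinct safe configurations (who is on which side, and where the canoe is) can ever be reached, none of them has everyone across, and every continuation just revisits them. They are: 0 missionaries + 0 cannibals across (canoe back at the start); 0 missionaries + 1 cannibal across (canoe there); 0 missionaries + 1 cannibal across (canoe back at the start); 0 missionaries + 2 cannibals across (canoe there); 0 missionaries + 2 cannibals across (canoe back at the start); 0 missionaries + 3 cannibals across (canoe there); 0 missionaries + 3 cannibals across (canoe back at the start); 0 missionaries + 4 cannibals across (canoe there); 1 missionary + 1 cannibal across (canoe there); 1 missionary + 1 cannibal across (canoe back at the start); 2 missionaries + 2 cannibals across (canoe there). So no valid plan exists.

impossible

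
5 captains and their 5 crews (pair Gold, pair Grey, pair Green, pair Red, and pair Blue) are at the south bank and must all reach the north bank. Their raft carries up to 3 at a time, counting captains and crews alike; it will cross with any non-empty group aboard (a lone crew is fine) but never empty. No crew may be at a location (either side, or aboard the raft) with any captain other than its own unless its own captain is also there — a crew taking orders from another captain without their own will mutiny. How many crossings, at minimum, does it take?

Counting alone: each trip to the north bank takes at most 3 across and each return brings at least 1 back, so after t trips out (and t−1 returns) at most 3t − (t−1) of the 10 are across; that first reaches 10 at t = 5, so at least 9 crossings are needed.
The safety rule pushes this higher. Following every safe sequence of crossings, the most of the 10 that can be at the north bank as the raft arrives there on crossing 9 is 9 — never all 10.
So no plan with fewer than 11 crossings exists, and this one achieves 11:
1. captain Gold and crew Gold cross → the north bank.
2. captain Gold crosses ← the south bank.
3. crew Green, crew Grey, and crew Red cross → the north bank.
4. crew Gold crosses ← the south bank.
5. captain Green, captain Grey, and captain Red cross → the north bank.
6. captain Grey and crew Grey cross ← the south bank.
7. captain Blue, captain Gold, and captain Grey cross → the north bank.
8. crew Green crosses ← the south bank.
9. crew Gold and crew Grey cross → the north bank.
10. crew Gold crosses ← the south bank.
11. crew Blue, crew Gold, and crew Green cross → the north bank.

11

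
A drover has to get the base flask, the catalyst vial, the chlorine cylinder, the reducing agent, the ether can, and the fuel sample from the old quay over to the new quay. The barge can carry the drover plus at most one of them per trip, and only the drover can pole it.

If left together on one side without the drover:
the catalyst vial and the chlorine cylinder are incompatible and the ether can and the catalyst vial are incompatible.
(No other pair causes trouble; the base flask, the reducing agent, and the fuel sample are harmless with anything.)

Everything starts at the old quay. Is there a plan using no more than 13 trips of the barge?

Yes — this plan uses 13 crossings (≤ 13):
1. Drover goes to the new quay with the catalyst vial.
2. Drover goes back to the old quay alone.
3. Drover goes to the new quay with the base flask.
4. Drover goes back to the old quay alone.
5. Drover goes to the new quay with the chlorine cylinder.
6. Drover goes back to the old quay with the catalyst vial.
7. Drover goes to the new quay with the ether can.
8. Drover goes back to the old quay alone.
9. Drover goes to the new quay with the reducing agent.
10. Drover goes back to the old quay alone.
11. Drover goes to the new quay with the fuel sample.
12. Drover goes back to the old quay alone.
13. Drover goes to the new quay with the catalyst vial.

Yes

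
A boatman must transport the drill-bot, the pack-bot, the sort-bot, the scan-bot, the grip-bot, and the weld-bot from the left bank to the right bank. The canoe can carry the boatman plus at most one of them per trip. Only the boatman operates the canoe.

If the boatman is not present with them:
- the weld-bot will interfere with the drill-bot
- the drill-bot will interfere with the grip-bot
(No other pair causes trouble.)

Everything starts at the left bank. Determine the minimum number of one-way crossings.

Counting alone: the boatman can take at most 1 across per trip to the right bank, so moving all 6 needs at least 6 loaded trips out, with a return between consecutive ones — at least 11 crossings.
The safety rule pushes this higher. Following every safe sequence of crossings, the most of the 6 that can be at the right bank as the canoe arrives there on crossing 11 is 5 — never all 6.
So no plan with fewer than 13 crossings exists, and this one achieves 13:
1. Boatman goes to the right bank with the drill-bot.
2. Boatman goes back to the left bank alone.
3. Boatman goes to the right bank with the pack-bot.
4. Boatman goes back to the left bank alone.
5. Boatman goes to the right bank with the sort-bot.
6. Boatman goes back to the left bank alone.
7. Boatman goes to the right bank with the scan-bot.
8. Boatman goes back to the left bank alone.
9. Boatman goes to the right bank with the grip-bot.
10. Boatman goes back to the left bank with the drill-bot.
11. Boatman goes to the right bank with the weld-bot.
12. Boatman goes back to the left bank alone.
13. Boatman goes to the right bank with the drill-bot.

13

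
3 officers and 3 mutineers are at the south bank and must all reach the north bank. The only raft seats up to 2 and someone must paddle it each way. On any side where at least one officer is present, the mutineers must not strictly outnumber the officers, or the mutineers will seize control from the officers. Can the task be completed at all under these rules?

Yes

1. 2 mutineers → the north bank.  (the south bank: 3O 1M; the north bank: 0O 2M)
2. 1 mutineer ← the south bank.  (the south bank: 3O 2M; the north bank: 0O 1M)
3. 2 mutineers → the north bank.  (the south bank: 3O 0M; the north bank: 0O 3M)
4. 1 mutineer ← the south bank.  (the south bank: 3O 1M; the north bank: 0O 2M)
5. 2 officers → the north bank.  (the south bank: 1O 1M; the north bank: 2O 2M)
6. 1 officer and 1 mutineer ← the south bank.  (the south bank: 2O 2M; the north bank: 1O 1M)
7. 2 officers → the north bank.  (the south bank: 0O 2M; the north bank: 3O 1M)
8. 1 mutineer ← the south bank.  (the south bank: 0O 3M; the north bank: 3O 0M)
9. 2 mutineers → the north bank.  (the south bank: 0O 1M; the north bank: 3O 2M)
10. 1 mutineer ← the south bank.  (the south bank: 0O 2M; the north bank: 3O 1M)
11. 2 mutineers → the north bank.  (the south bank: 0O 0M; the north bank: 3O 3M)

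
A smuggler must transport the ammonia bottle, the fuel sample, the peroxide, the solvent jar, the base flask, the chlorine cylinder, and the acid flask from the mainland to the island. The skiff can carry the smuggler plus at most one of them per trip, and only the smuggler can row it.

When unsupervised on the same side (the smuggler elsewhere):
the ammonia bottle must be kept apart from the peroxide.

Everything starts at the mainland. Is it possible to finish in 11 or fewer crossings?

No

Counting alone: the smuggler can take at most 1 across per trip to the island, so moving all 7 needs at least 7 loaded trips out, with a return between consecutive ones — at least 13 crossings.
Since 11 < 13, 11 crossings cannot be enough. (The shortest complete plan in fact takes 13:)
1. Smuggler goes to the island with the ammonia bottle.
2. Smuggler goes back to the mainland alone.
3. Smuggler goes to the island with the fuel sample.
4. Smuggler goes back to the mainland alone.
5. Smuggler goes to the island with the solvent jar.
6. Smuggler goes back to the mainland alone.
7. Smuggler goes to the island with the base flask.
8. Smuggler goes back to the mainland alone.
9. Smuggler goes to the island with the chlorine cylinder.
10. Smuggler goes back to the mainland alone.
11. Smuggler goes to the island with the acid flask.
12. Smuggler goes back to the mainland alone.
13. Smuggler goes to the island with the peroxide.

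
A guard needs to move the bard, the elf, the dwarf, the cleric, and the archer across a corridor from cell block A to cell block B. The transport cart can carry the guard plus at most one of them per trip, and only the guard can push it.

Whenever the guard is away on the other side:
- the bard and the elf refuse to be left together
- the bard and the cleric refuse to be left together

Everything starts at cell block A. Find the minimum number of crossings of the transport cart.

11

Counting alone: the guard can take at most 1 across per trip to cell block B, so moving all 5 needs at least 5 loaded trips out, with a return between consecutive ones — at least 9 crossings.
The safety rule pushes this higher. Following every safe sequence of crossings, the most of the 5 that can be at cell block B as the transport cart arrives there on crossing 9 is 4 — never all 5.
So no plan with fewer than 11 crossings exists, and this one achieves 11:
1. Guard goes to cell block B with the bard.  [cell block A: the archer, the cleric, the dwarf, the elf | cell block B: the bard]
2. Guard goes back to cell block A alone.  [cell block A: the archer, the cleric, the dwarf, the elf | cell block B: the bard]
3. Guard goes to cell block B with the elf.  [cell block A: the archer, the cleric, the dwarf | cell block B: the bard, the elf]
4. Guard goes back to cell block A with the bard.  [cell block A: the archer, the bard, the cleric, the dwarf | cell block B: the elf]
5. Guard goes to cell block B with the cleric.  [cell block A: the archer, the bard, the dwarf | cell block B: the cleric, the elf]
6. Guard goes back to cell block A alone.  [cell block A: the archer, the bard, the dwarf | cell block B: the cleric, the elf]
7. Guard goes to cell block B with the dwarf.  [cell block A: the archer, the bard | cell block B: the cleric, the dwarf, the elf]
8. Guard goes back to cell block A alone.  [cell block A: the archer, the bard | cell block B: the cleric, the dwarf, the elf]
9. Guard goes to cell block B with the archer.  [cell block A: the bard | cell block B: the archer, the cleric, the dwarf, the elf]
10. Guard goes back to cell block A alone.  [cell block A: the bard | cell block B: the archer, the cleric, the dwarf, the elf]
11. Guard goes to cell block B with the bard.  [cell block A: — | cell block B: the archer, the bard, the cleric, the dwarf, the elf]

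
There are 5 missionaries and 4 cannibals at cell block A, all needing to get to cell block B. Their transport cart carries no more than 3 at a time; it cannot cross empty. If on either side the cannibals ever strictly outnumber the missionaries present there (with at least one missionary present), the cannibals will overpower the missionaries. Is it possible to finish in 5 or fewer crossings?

No

Counting alone: each trip to cell block B takes at most 3 across and each return brings at least 1 back, so after t trips out (and t−1 returns) at most 3t − (t−1) of the 9 are across; that first reaches 9 at t = 4, so at least 7 crossings are needed.
Since 5 < 7, 5 crossings cannot be enough. (The shortest complete plan in fact takes 7:)
1. 3 cannibals → cell block B.  (cell block A: 5M 1C; cell block B: 0M 3C)
2. 1 cannibal ← cell block A.  (cell block A: 5M 2C; cell block B: 0M 2C)
3. 3 missionaries → cell block B.  (cell block A: 2M 2C; cell block B: 3M 2C)
4. 1 missionary ← cell block A.  (cell block A: 3M 2C; cell block B: 2M 2C)
5. 2 missionaries and 1 cannibal → cell block B.  (cell block A: 1M 1C; cell block B: 4M 3C)
6. 1 missionary ← cell block A.  (cell block A: 2M 1C; cell block B: 3M 3C)
7. 2 missionaries and 1 cannibal → cell block B.  (cell block A: 0M 0C; cell block B: 5M 4C)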